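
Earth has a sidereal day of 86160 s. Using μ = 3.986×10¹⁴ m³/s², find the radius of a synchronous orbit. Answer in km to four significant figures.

r_sync ≈ 42160 km

A synchronous orbit has period T, so by Kepler's third law a = (μT²/4π²)^(1/3).
μT²/4π² = 3.986×10¹⁴ × (8.616×10⁴)² / 39.48 = 7.495×10²² m³.
a = 4.216×10⁷ m = 42163 km.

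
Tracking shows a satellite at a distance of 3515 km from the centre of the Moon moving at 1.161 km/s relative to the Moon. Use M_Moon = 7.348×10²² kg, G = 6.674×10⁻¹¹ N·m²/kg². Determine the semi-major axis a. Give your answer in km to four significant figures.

μ = GM = 6.674×10⁻¹¹ × 7.348×10²² = 4.904×10¹² m³/s².
r = 3.515×10⁶ m.
Specific orbital energy ε = v²/2 − μ/r = (1161)²/2 − 4.904×10¹²/3.515×10⁶ = -7.212×10⁵ J/kg.
Since ε = −μ/(2a), a = −μ/(2ε) = 3.400×10⁶ m = 3399.8 km.

a ≈ 3400 km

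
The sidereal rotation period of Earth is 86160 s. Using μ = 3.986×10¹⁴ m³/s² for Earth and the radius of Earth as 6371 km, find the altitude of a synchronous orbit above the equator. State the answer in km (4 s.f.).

A synchronous orbit has period T, so by Kepler's third law a = (μT²/4π²)^(1/3).
μT²/4π² = 3.986×10¹⁴ × (8.616×10⁴)² / 39.48 = 7.495×10²² m³.
a = 4.216×10⁷ m = 42163 km.
Altitude h = a − R = 42163 − 6371 = 35792 km.

h_sync ≈ 35790 km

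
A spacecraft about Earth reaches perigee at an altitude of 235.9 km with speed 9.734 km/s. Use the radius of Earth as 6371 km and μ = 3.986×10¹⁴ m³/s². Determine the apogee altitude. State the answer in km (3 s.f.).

r_p = 6371 + 235.9 = 6606.9 km = 6.607×10⁶ m.
Specific energy ε = v²/2 − μ/r = -1.296×10⁷ J/kg, so a = −μ/(2ε) = 1.538×10⁷ m.
The apsides satisfy r_p + r_a = 2a, so the apogee radius is 2a − r_p = 2.416×10⁷ m = 24160 km.
Apogee altitude = 24160 − 6371 = 17789 km.

apogee altitude ≈ 17800 km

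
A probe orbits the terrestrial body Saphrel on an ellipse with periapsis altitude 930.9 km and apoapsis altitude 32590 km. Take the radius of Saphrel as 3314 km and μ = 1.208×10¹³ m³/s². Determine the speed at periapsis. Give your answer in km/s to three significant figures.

r_p = 3314 + 930.9 = 4244.9 km = 4.2449×10⁶ m.
r_a = 3314 + 32590 = 35904 km = 3.5904×10⁷ m.
Semi-major axis a = (r_p + r_a)/2 = 20074 km = 2.007×10⁷ m.
Vis-viva: v² = μ(2/r − 1/a) = 1.208×10¹³ × (4.712×10⁻⁷ − 4.981×10⁻⁸) = 5.090×10⁶ m²/s².
v = 2256 m/s = 2.256 km/s.

v ≈ 2.26 km/s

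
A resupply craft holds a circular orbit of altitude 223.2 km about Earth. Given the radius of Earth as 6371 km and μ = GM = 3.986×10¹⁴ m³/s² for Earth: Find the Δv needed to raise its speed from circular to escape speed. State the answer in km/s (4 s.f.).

r = 6371 + 223.2 = 6594.2 km = 6.5942×10⁶ m.
Circular speed v_c = √(μ/r) = 7775 m/s.
Escape speed v_esc = √(2μ/r) = √2 × v_c = 11000 m/s.
Δv = v_esc − v_c = 3220 m/s = 3.220 km/s.

Δv ≈ 3.220 km/s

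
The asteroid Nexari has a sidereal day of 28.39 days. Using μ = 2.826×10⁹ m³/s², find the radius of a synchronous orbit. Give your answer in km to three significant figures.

r_sync ≈ 7550 km

T = 28.39 days = 2.453×10⁶ s.
A synchronous orbit has period T, so by Kepler's third law a = (μT²/4π²)^(1/3).
μT²/4π² = 2.826×10⁹ × (2.453×10⁶)² / 39.48 = 4.307×10²⁰ m³.
a = 7.552×10⁶ m = 7551.9 km.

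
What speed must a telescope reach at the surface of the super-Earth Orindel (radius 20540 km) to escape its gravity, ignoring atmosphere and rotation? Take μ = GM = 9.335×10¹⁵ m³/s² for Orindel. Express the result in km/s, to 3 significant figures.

r = R = 2.054×10⁷ m.
Escape speed v_esc = √(2μ/r) = √(2 × 9.335×10¹⁵ / 2.054×10⁷) = √(9.090×10⁸) = 30150 m/s.
= 30.15 km/s.

v_esc ≈ 30.1 km/s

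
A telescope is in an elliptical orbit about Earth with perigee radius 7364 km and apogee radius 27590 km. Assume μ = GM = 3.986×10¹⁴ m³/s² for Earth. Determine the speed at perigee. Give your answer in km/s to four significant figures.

v ≈ 9.244 km/s

Semi-major axis a = (r_p + r_a)/2 = 17477 km = 1.748×10⁷ m.
Vis-viva: v² = μ(2/r − 1/a) = 3.986×10¹⁴ × (2.716×10⁻⁷ − 5.722×10⁻⁸) = 8.545×10⁷ m²/s².
v = 9244 m/s = 9.244 km/s.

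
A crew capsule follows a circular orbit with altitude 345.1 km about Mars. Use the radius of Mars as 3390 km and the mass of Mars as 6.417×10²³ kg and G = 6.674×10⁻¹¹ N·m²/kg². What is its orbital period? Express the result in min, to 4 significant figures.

μ = GM = 6.674×10⁻¹¹ × 6.417×10²³ = 4.283×10¹³ m³/s².
r = 3390 + 345.1 = 3735.1 km = 3.7351×10⁶ m.
Kepler's third law: T = 2π√(r³/μ) = 2π√((3.735×10⁶)³ / 4.283×10¹³).
r³/μ = 1.217×10⁶ s², so T = 2π × 1.103×10³ = 6.931×10³ s.
Converting: 6.931×10³ s ÷ 60.00 = 115.5 min.

T ≈ 115.5 min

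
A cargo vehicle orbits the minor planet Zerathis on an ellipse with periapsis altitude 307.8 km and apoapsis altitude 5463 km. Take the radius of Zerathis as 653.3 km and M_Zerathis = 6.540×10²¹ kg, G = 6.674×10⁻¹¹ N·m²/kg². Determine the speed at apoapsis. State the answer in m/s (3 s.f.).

μ = GM = 6.674×10⁻¹¹ × 6.540×10²¹ = 4.365×10¹¹ m³/s².
r_p = 653.3 + 307.8 = 961.10 km = 9.6110×10⁵ m.
r_a = 653.3 + 5463 = 6116.3 km = 6.1163×10⁶ m.
Semi-major axis a = (r_p + r_a)/2 = 3538.7 km = 3.539×10⁶ m.
Vis-viva: v² = μ(2/r − 1/a) = 4.365×10¹¹ × (3.270×10⁻⁷ − 2.826×10⁻⁷) = 1.938×10⁴ m²/s².
v = 139.2 m/s.

v ≈ 139 m/s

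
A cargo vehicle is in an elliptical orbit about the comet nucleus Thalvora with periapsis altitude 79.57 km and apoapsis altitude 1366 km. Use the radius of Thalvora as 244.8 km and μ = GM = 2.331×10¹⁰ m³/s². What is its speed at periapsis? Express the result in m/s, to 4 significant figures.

r_p = 244.8 + 79.57 = 324.37 km = 3.2437×10⁵ m.
r_a = 244.8 + 1366 = 1610.8 km = 1.6108×10⁶ m.
Semi-major axis a = (r_p + r_a)/2 = 967.59 km = 9.676×10⁵ m.
Vis-viva: v² = μ(2/r − 1/a) = 2.331×10¹⁰ × (6.166×10⁻⁶ − 1.034×10⁻⁶) = 1.196×10⁵ m²/s².
v = 345.9 m/s.

v ≈ 345.9 m/s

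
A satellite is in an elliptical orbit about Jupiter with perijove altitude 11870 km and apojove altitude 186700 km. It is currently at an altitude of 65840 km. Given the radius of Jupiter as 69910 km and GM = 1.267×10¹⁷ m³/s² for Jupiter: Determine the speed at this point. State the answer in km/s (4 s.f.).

r_p = 69910 + 11870 = 81780 km = 8.1780×10⁷ m.
r_a = 69910 + 186700 = 256610 km = 2.5661×10⁸ m.
r = 69910 + 65840 = 1.3575×10⁵ km = 1.358×10⁸ m.
Semi-major axis a = (r_p + r_a)/2 = 1.6920×10⁵ km = 1.692×10⁸ m.
Vis-viva: v² = μ(2/r − 1/a) = 1.267×10¹⁷ × (1.473×10⁻⁸ − 5.910×10⁻⁹) = 1.118×10⁹ m²/s².
v = 33430 m/s = 33.43 km/s.

v ≈ 33.43 km/s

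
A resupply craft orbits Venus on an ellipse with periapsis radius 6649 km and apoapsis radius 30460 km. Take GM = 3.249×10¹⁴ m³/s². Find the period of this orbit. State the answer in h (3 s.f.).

T ≈ 7.74 h

Semi-major axis a = (r_p + r_a)/2 = (6649.0 + 30460)/2 = 18554 km = 1.855×10⁷ m.
By Kepler's third law T = 2π√(a³/μ) = 2π × 4.434×10³ = 2.786×10⁴ s.
= 7.739 h.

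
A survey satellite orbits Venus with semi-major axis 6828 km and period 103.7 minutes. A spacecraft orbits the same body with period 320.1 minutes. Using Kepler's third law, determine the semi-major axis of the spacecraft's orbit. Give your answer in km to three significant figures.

Kepler's third law: a³ ∝ T², so a₂ = a₁ (T₂/T₁)^(2/3).
T₂/T₁ = 3.087, (T₂/T₁)^(2/3) = 2.120.
a₂ = 6828 × 2.120 = 14480 km.

a₂ ≈ 14500 km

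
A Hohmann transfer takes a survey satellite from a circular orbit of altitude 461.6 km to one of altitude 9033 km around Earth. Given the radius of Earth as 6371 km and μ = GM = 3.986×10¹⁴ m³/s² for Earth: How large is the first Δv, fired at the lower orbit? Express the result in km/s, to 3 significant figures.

Δv ≈ 1.35 km/s

r₁ = 6371 + 461.6 = 6832.6 km = 6.8326×10⁶ m.
r₂ = 6371 + 9033 = 15404 km = 1.5404×10⁷ m.
Transfer ellipse a_t = (r₁ + r₂)/2 = 1.112×10⁷ m.
At r₁: circular v_c1 = √(μ/r₁) = 7638 m/s; transfer-perigee v_p = √[μ(2/r₁ − 1/a_t)] = 8990 m/s.
Δv₁ = v_p − v_c1 = 1352 m/s.
= 1.352 km/s.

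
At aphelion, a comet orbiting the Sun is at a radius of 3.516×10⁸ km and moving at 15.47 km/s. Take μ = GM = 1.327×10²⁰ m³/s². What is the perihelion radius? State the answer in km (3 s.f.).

r_a = 3.516×10¹¹ m.
Specific energy ε = v²/2 − μ/r = -2.578×10⁸ J/kg, so a = −μ/(2ε) = 2.574×10¹¹ m.
The apsides satisfy r_p + r_a = 2a, so the perihelion radius is 2a − r_a = 1.632×10¹¹ m = 1.6323×10⁸ km.

perihelion radius ≈ 1.63×10⁸ km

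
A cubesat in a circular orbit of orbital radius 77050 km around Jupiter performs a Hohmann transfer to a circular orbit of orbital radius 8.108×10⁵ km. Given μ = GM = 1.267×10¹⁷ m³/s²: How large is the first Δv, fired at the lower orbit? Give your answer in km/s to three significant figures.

Δv ≈ 14.3 km/s

r₁ = 77050 km = 7.705×10⁷ m.
r₂ = 8.108×10⁵ km = 8.108×10⁸ m.
Transfer ellipse a_t = (r₁ + r₂)/2 = 4.439×10⁸ m.
At r₁: circular v_c1 = √(μ/r₁) = 40550 m/s; transfer-perijove v_p = √[μ(2/r₁ − 1/a_t)] = 54800 m/s.
Δv₁ = v_p − v_c1 = 14250 m/s.
= 14.25 km/s.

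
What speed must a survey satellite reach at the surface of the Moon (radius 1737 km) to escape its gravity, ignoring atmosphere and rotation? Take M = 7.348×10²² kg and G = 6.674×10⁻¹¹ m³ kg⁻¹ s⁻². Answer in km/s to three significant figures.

v_esc ≈ 2.38 km/s

μ = GM = 6.674×10⁻¹¹ × 7.348×10²² = 4.904×10¹² m³/s².
r = R = 1.737×10⁶ m.
Escape speed v_esc = √(2μ/r) = √(2 × 4.904×10¹² / 1.737×10⁶) = √(5.647×10⁶) = 2376 m/s.
= 2.376 km/s.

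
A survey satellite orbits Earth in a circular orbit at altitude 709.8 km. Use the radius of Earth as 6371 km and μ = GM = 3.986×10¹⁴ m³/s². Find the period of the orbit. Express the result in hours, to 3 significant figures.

T ≈ 1.65 hours

r = 6371 + 709.8 = 7080.8 km = 7.0808×10⁶ m.
Kepler's third law: T = 2π√(r³/μ) = 2π√((7.081×10⁶)³ / 3.986×10¹⁴).
r³/μ = 8.907×10⁵ s², so T = 2π × 9.437×10² = 5.930×10³ s.
Converting: 5.930×10³ s ÷ 3600 = 1.647 hours.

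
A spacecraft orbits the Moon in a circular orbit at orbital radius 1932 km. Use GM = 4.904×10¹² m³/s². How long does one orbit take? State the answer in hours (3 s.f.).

r = 1932 km = 1.932×10⁶ m.
Kepler's third law: T = 2π√(r³/μ) = 2π√((1.932×10⁶)³ / 4.904×10¹²).
r³/μ = 1.471×10⁶ s², so T = 2π × 1.213×10³ = 7.619×10³ s.
Converting: 7.619×10³ s ÷ 3600 = 2.116 hours.

T ≈ 2.12 hours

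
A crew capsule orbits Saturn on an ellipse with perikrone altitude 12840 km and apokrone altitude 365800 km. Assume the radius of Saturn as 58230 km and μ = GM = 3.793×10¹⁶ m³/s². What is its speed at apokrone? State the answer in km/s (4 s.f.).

r_p = 58230 + 12840 = 71070 km = 7.1070×10⁷ m.
r_a = 58230 + 365800 = 424030 km = 4.2403×10⁸ m.
Semi-major axis a = (r_p + r_a)/2 = 2.4755×10⁵ km = 2.476×10⁸ m.
Vis-viva: v² = μ(2/r − 1/a) = 3.793×10¹⁶ × (4.717×10⁻⁹ − 4.040×10⁻⁹) = 2.568×10⁷ m²/s².
v = 5068 m/s = 5.068 km/s.

v ≈ 5.068 km/s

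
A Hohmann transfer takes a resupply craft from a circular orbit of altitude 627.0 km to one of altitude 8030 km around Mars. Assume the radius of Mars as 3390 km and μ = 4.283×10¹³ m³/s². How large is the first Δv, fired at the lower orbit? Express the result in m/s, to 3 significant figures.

r₁ = 3390 + 627.0 = 4017.0 km = 4.0170×10⁶ m.
r₂ = 3390 + 8030 = 11420 km = 1.1420×10⁷ m.
Transfer ellipse a_t = (r₁ + r₂)/2 = 7.718×10⁶ m.
At r₁: circular v_c1 = √(μ/r₁) = 3265 m/s; transfer-periapsis v_p = √[μ(2/r₁ − 1/a_t)] = 3972 m/s.
Δv₁ = v_p − v_c1 = 706.5 m/s.

Δv ≈ 707 m/s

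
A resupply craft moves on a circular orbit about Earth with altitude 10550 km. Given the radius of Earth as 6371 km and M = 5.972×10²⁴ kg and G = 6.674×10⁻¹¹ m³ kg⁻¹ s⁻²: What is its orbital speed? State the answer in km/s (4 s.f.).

v ≈ 4.853 km/s

μ = GM = 6.674×10⁻¹¹ × 5.972×10²⁴ = 3.986×10¹⁴ m³/s².
r = 6371 + 10550 = 16921 km = 1.6921×10⁷ m.
For a circular orbit v = √(μ/r) = √(3.986×10¹⁴ / 1.692×10⁷) = √(2.355×10⁷) = 4853 m/s.
That is 4.853 km/s.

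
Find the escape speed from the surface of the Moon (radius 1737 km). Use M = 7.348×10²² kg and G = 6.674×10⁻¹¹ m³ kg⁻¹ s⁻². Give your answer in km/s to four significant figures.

v_esc ≈ 2.376 km/s

μ = GM = 6.674×10⁻¹¹ × 7.348×10²² = 4.904×10¹² m³/s².
r = R = 1.737×10⁶ m.
Escape speed v_esc = √(2μ/r) = √(2 × 4.904×10¹² / 1.737×10⁶) = √(5.647×10⁶) = 2376 m/s.
= 2.376 km/s.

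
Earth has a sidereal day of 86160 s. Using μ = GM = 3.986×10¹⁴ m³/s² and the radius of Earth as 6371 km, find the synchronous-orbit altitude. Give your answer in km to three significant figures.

h_sync ≈ 35800 km

A synchronous orbit has period T, so by Kepler's third law a = (μT²/4π²)^(1/3).
μT²/4π² = 3.986×10¹⁴ × (8.616×10⁴)² / 39.48 = 7.495×10²² m³.
a = 4.216×10⁷ m = 42163 km.
Altitude h = a − R = 42163 − 6371 = 35792 km.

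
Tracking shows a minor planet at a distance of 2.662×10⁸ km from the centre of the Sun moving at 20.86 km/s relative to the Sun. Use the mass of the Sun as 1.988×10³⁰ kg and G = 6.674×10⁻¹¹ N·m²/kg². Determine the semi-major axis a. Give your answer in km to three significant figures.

μ = GM = 6.674×10⁻¹¹ × 1.988×10³⁰ = 1.327×10²⁰ m³/s².
r = 2.662×10¹¹ m.
Specific orbital energy ε = v²/2 − μ/r = (20860)²/2 − 1.327×10²⁰/2.662×10¹¹ = -2.808×10⁸ J/kg.
Since ε = −μ/(2a), a = −μ/(2ε) = 2.362×10¹¹ m = 2.3621×10⁸ km.

a ≈ 2.36×10⁸ km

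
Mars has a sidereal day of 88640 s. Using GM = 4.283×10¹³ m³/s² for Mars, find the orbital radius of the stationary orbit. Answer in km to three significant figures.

r_sync ≈ 20400 km

A synchronous orbit has period T, so by Kepler's third law a = (μT²/4π²)^(1/3).
μT²/4π² = 4.283×10¹³ × (8.864×10⁴)² / 39.48 = 8.524×10²¹ m³.
a = 2.043×10⁷ m = 20428 km.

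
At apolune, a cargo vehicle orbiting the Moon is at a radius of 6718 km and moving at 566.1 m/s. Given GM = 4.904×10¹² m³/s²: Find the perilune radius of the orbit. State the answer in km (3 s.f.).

r_a = 6.718×10⁶ m.
Specific energy ε = v²/2 − μ/r = -5.697×10⁵ J/kg, so a = −μ/(2ε) = 4.304×10⁶ m.
The apsides satisfy r_p + r_a = 2a, so the perilune radius is 2a − r_a = 1.889×10⁶ m = 1889.4 km.

perilune radius ≈ 1890 km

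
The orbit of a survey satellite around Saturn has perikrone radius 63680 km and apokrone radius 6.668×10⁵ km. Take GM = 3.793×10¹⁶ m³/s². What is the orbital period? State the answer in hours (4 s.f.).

T ≈ 62.55 hours

Semi-major axis a = (r_p + r_a)/2 = (63680 + 6.6680×10⁵)/2 = 3.6524×10⁵ km = 3.652×10⁸ m.
By Kepler's third law T = 2π√(a³/μ) = 2π × 3.584×10⁴ = 2.252×10⁵ s.
= 62.55 hours.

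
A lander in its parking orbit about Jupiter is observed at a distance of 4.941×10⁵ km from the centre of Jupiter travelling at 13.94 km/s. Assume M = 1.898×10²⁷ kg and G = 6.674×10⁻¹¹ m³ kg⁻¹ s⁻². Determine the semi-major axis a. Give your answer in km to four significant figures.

a ≈ 3.978×10⁵ km

μ = GM = 6.674×10⁻¹¹ × 1.898×10²⁷ = 1.267×10¹⁷ m³/s².
r = 4.941×10⁸ m.
Vis-viva rearranged: 1/a = 2/r − v²/μ = 4.048×10⁻⁹ − 1.534×10⁻⁹ = 2.514×10⁻⁹ m⁻¹.
a = 3.978×10⁸ m = 3.9782×10⁵ km.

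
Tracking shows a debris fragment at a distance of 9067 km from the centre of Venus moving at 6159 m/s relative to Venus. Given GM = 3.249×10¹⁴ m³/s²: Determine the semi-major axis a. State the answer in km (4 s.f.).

a ≈ 9631 km

r = 9.067×10⁶ m.
Vis-viva rearranged: 1/a = 2/r − v²/μ = 2.206×10⁻⁷ − 1.168×10⁻⁷ = 1.038×10⁻⁷ m⁻¹.
a = 9.631×10⁶ m = 9631.5 km.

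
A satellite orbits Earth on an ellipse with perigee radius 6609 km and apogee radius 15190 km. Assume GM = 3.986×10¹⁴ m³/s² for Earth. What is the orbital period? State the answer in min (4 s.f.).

T ≈ 188.7 min

Semi-major axis a = (r_p + r_a)/2 = (6609.0 + 15190)/2 = 10900 km = 1.090×10⁷ m.
By Kepler's third law T = 2π√(a³/μ) = 2π × 1.802×10³ = 1.132×10⁴ s.
= 188.7 min.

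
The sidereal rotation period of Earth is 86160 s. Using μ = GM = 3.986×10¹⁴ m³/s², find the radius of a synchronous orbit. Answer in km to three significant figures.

r_sync ≈ 42200 km

A synchronous orbit has period T, so by Kepler's third law a = (μT²/4π²)^(1/3).
μT²/4π² = 3.986×10¹⁴ × (8.616×10⁴)² / 39.48 = 7.495×10²² m³.
a = 4.216×10⁷ m = 42163 km.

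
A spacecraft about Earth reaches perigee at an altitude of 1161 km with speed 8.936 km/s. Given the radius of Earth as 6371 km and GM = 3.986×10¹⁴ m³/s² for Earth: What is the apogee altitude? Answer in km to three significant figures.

apogee altitude ≈ 16800 km

r_p = 6371 + 1161 = 7532.0 km = 7.532×10⁶ m.
Specific energy ε = v²/2 − μ/r = -1.299×10⁷ J/kg, so a = −μ/(2ε) = 1.534×10⁷ m.
The apsides satisfy r_p + r_a = 2a, so the apogee radius is 2a − r_p = 2.314×10⁷ m = 23142 km.
Apogee altitude = 23142 − 6371 = 16771 km.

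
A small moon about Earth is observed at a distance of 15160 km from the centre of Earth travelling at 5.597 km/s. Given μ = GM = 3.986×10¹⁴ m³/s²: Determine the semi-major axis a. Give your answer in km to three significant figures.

r = 1.516×10⁷ m.
Vis-viva rearranged: 1/a = 2/r − v²/μ = 1.319×10⁻⁷ − 7.859×10⁻⁸ = 5.334×10⁻⁸ m⁻¹.
a = 1.875×10⁷ m = 18749 km.

a ≈ 18700 km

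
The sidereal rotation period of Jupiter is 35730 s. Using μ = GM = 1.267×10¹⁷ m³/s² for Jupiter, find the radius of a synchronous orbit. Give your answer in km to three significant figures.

A synchronous orbit has period T, so by Kepler's third law a = (μT²/4π²)^(1/3).
μT²/4π² = 1.267×10¹⁷ × (3.573×10⁴)² / 39.48 = 4.097×10²⁴ m³.
a = 1.600×10⁸ m = 1.6002×10⁵ km.

r_sync ≈ 1.60×10⁵ km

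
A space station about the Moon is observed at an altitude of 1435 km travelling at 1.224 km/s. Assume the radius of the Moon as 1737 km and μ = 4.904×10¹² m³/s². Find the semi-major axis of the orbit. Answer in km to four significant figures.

a ≈ 3077 km

r = 1737 + 1435 = 3172.0 km = 3.172×10⁶ m.
Vis-viva rearranged: 1/a = 2/r − v²/μ = 6.305×10⁻⁷ − 3.055×10⁻⁷ = 3.250×10⁻⁷ m⁻¹.
a = 3.077×10⁶ m = 3076.8 km.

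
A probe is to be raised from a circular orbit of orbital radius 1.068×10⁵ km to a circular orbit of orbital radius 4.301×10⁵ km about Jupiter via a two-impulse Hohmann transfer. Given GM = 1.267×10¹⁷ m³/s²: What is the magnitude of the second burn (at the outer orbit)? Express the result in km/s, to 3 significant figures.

Δv ≈ 6.34 km/s

r₁ = 1.068×10⁵ km = 1.068×10⁸ m.
r₂ = 4.301×10⁵ km = 4.301×10⁸ m.
Transfer ellipse a_t = (r₁ + r₂)/2 = 2.684×10⁸ m.
At r₁: circular v_c1 = √(μ/r₁) = 34440 m/s; transfer-perijove v_p = √[μ(2/r₁ − 1/a_t)] = 43600 m/s.
At r₂: circular v_c2 = √(μ/r₂) = 17160 m/s; transfer-apojove v_a = √[μ(2/r₂ − 1/a_t)] = 10830 m/s.
Δv₂ = v_c2 − v_a = 6338 m/s.
= 6.338 km/s.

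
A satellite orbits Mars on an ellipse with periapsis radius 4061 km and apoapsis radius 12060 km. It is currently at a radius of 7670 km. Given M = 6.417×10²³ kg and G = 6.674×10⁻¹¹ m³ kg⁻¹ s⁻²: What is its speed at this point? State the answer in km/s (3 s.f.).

μ = GM = 6.674×10⁻¹¹ × 6.417×10²³ = 4.283×10¹³ m³/s².
Semi-major axis a = (r_p + r_a)/2 = 8060.5 km = 8.060×10⁶ m.
Vis-viva: v² = μ(2/r − 1/a) = 4.283×10¹³ × (2.608×10⁻⁷ − 1.241×10⁻⁷) = 5.854×10⁶ m²/s².
v = 2420 m/s = 2.420 km/s.

v ≈ 2.42 km/s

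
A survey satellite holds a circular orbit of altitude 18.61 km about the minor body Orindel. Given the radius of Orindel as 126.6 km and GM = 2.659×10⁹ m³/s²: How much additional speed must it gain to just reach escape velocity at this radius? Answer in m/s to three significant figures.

r = 126.6 + 18.61 = 145.21 km = 1.4521×10⁵ m.
Circular speed v_c = √(μ/r) = 135.3 m/s.
Escape speed v_esc = √(2μ/r) = √2 × v_c = 191.4 m/s.
Δv = v_esc − v_c = 56.05 m/s.

Δv ≈ 56.1 m/s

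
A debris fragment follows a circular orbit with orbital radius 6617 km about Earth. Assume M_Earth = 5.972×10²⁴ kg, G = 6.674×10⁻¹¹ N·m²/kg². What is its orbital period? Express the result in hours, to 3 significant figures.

μ = GM = 6.674×10⁻¹¹ × 5.972×10²⁴ = 3.986×10¹⁴ m³/s².
r = 6617 km = 6.617×10⁶ m.
Kepler's third law: T = 2π√(r³/μ) = 2π√((6.617×10⁶)³ / 3.986×10¹⁴).
r³/μ = 7.269×10⁵ s², so T = 2π × 8.526×10² = 5.357×10³ s.
Converting: 5.357×10³ s ÷ 3600 = 1.488 hours.

T ≈ 1.49 hours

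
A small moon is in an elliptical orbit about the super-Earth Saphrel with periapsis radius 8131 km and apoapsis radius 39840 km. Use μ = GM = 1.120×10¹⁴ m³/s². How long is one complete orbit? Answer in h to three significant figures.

T ≈ 19.4 h

Semi-major axis a = (r_p + r_a)/2 = (8131.0 + 39840)/2 = 23986 km = 2.399×10⁷ m.
By Kepler's third law T = 2π√(a³/μ) = 2π × 1.110×10⁴ = 6.974×10⁴ s.
= 19.37 h.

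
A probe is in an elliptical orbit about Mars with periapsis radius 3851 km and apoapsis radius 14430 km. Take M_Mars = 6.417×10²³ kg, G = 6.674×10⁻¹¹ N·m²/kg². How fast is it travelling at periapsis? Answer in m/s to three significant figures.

v ≈ 4190 m/s

μ = GM = 6.674×10⁻¹¹ × 6.417×10²³ = 4.283×10¹³ m³/s².
Semi-major axis a = (r_p + r_a)/2 = 9140.5 km = 9.140×10⁶ m.
Vis-viva: v² = μ(2/r − 1/a) = 4.283×10¹³ × (5.193×10⁻⁷ − 1.094×10⁻⁷) = 1.756×10⁷ m²/s².
v = 4190 m/s.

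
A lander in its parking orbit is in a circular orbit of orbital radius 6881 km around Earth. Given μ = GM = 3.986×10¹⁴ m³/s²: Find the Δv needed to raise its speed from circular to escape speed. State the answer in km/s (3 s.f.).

r = 6881 km = 6.881×10⁶ m.
Circular speed v_c = √(μ/r) = 7611 m/s.
Escape speed v_esc = √(2μ/r) = √2 × v_c = 10760 m/s.
Δv = v_esc − v_c = 3153 m/s = 3.153 km/s.

Δv ≈ 3.15 km/s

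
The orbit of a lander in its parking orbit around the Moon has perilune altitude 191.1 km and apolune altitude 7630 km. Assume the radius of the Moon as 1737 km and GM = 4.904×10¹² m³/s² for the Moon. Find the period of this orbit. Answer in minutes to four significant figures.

T ≈ 634.7 minutes

r_p = 1737 + 191.1 = 1928.1 km = 1.9281×10⁶ m.
r_a = 1737 + 7630 = 9367.0 km = 9.3670×10⁶ m.
Semi-major axis a = (r_p + r_a)/2 = (1928.1 + 9367.0)/2 = 5647.6 km = 5.648×10⁶ m.
By Kepler's third law T = 2π√(a³/μ) = 2π × 6.061×10³ = 3.808×10⁴ s.
= 634.7 minutes.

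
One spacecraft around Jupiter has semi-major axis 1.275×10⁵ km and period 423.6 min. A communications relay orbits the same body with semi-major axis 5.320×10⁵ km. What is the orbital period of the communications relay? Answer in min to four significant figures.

Kepler's third law: T² ∝ a³, so T₂ = T₁ (a₂/a₁)^(3/2).
a₂/a₁ = 4.173, (a₂/a₁)^(3/2) = 8.523.
T₂ = 423.6 × 8.523 = 3610 min.

T₂ ≈ 3610 min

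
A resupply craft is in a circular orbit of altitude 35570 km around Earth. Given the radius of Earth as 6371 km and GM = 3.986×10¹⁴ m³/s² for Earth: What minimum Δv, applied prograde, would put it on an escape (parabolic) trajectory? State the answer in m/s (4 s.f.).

Δv ≈ 1277 m/s

r = 6371 + 35570 = 41941 km = 4.1941×10⁷ m.
Circular speed v_c = √(μ/r) = 3083 m/s.
Escape speed v_esc = √(2μ/r) = √2 × v_c = 4360 m/s.
Δv = v_esc − v_c = 1277 m/s.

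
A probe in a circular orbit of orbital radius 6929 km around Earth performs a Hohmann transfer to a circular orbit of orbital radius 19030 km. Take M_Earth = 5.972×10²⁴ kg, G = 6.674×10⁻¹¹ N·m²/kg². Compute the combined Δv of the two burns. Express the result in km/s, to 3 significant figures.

Δv_total ≈ 2.83 km/s

μ = GM = 6.674×10⁻¹¹ × 5.972×10²⁴ = 3.986×10¹⁴ m³/s².
r₁ = 6929 km = 6.929×10⁶ m.
r₂ = 19030 km = 1.903×10⁷ m.
Transfer ellipse a_t = (r₁ + r₂)/2 = 1.298×10⁷ m.
At r₁: circular v_c1 = √(μ/r₁) = 7584 m/s; transfer-perigee v_p = √[μ(2/r₁ − 1/a_t)] = 9183 m/s.
Δv₁ = v_p − v_c1 = 1599 m/s.
At r₂: circular v_c2 = √(μ/r₂) = 4577 m/s; transfer-apogee v_a = √[μ(2/r₂ − 1/a_t)] = 3344 m/s.
Δv₂ = v_c2 − v_a = 1233 m/s.
Total Δv = Δv₁ + Δv₂ = 2832 m/s = 2.832 km/s.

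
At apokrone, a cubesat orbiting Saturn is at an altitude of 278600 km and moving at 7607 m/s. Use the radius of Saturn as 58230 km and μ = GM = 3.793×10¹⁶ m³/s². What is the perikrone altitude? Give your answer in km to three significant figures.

r_a = 58230 + 278600 = 3.3683×10⁵ km = 3.368×10⁸ m.
Specific energy ε = v²/2 − μ/r = -8.368×10⁷ J/kg, so a = −μ/(2ε) = 2.266×10⁸ m.
The apsides satisfy r_p + r_a = 2a, so the perikrone radius is 2a − r_a = 1.165×10⁸ m = 1.1647×10⁵ km.
Perikrone altitude = 1.1647×10⁵ − 58230 = 58239 km.

perikrone altitude ≈ 58200 km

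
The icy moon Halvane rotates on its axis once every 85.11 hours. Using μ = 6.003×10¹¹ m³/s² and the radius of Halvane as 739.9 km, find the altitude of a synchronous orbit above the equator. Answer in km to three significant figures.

h_sync ≈ 10500 km

T = 85.11 hours = 3.064×10⁵ s.
A synchronous orbit has period T, so by Kepler's third law a = (μT²/4π²)^(1/3).
μT²/4π² = 6.003×10¹¹ × (3.064×10⁵)² / 39.48 = 1.427×10²¹ m³.
a = 1.126×10⁷ m = 11260 km.
Altitude h = a − R = 11260 − 739.9 = 10520 km.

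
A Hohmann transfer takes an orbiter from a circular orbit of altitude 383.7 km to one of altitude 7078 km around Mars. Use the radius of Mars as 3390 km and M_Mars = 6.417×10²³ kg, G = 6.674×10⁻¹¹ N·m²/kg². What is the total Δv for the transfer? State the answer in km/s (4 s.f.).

μ = GM = 6.674×10⁻¹¹ × 6.417×10²³ = 4.283×10¹³ m³/s².
r₁ = 3390 + 383.7 = 3773.7 km = 3.7737×10⁶ m.
r₂ = 3390 + 7078 = 10468 km = 1.0468×10⁷ m.
Transfer ellipse a_t = (r₁ + r₂)/2 = 7.121×10⁶ m.
At r₁: circular v_c1 = √(μ/r₁) = 3369 m/s; transfer-periapsis v_p = √[μ(2/r₁ − 1/a_t)] = 4085 m/s.
Δv₁ = v_p − v_c1 = 715.7 m/s.
At r₂: circular v_c2 = √(μ/r₂) = 2023 m/s; transfer-apoapsis v_a = √[μ(2/r₂ − 1/a_t)] = 1472 m/s.
Δv₂ = v_c2 − v_a = 550.2 m/s.
Total Δv = Δv₁ + Δv₂ = 1266 m/s = 1.266 km/s.

Δv_total ≈ 1.266 km/s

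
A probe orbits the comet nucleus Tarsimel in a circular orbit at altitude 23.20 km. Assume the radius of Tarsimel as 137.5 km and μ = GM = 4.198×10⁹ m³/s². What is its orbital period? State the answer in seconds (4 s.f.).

r = 137.5 + 23.20 = 160.70 km = 1.6070×10⁵ m.
Kepler's third law: T = 2π√(r³/μ) = 2π√((1.607×10⁵)³ / 4.198×10⁹).
r³/μ = 9.886×10⁵ s², so T = 2π × 9.943×10² = 6.247×10³ s.

T ≈ 6247 seconds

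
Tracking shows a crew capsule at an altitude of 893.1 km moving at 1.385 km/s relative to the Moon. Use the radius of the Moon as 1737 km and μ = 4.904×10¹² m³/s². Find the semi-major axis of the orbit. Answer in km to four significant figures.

a ≈ 2708 km

r = 1737 + 893.1 = 2630.1 km = 2.630×10⁶ m.
Vis-viva rearranged: 1/a = 2/r − v²/μ = 7.604×10⁻⁷ − 3.912×10⁻⁷ = 3.693×10⁻⁷ m⁻¹.
a = 2.708×10⁶ m = 2708.0 km.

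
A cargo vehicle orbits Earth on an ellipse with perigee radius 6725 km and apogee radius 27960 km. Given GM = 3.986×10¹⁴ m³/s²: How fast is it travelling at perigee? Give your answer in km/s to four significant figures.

Semi-major axis a = (r_p + r_a)/2 = 17342 km = 1.734×10⁷ m.
Vis-viva: v² = μ(2/r − 1/a) = 3.986×10¹⁴ × (2.974×10⁻⁷ − 5.766×10⁻⁸) = 9.556×10⁷ m²/s².
v = 9775 m/s = 9.775 km/s.

v ≈ 9.775 km/s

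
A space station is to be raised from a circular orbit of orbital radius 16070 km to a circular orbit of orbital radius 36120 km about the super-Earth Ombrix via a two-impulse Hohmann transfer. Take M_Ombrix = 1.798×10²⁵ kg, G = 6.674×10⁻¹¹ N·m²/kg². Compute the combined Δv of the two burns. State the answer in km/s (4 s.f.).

Δv_total ≈ 2.766 km/s

μ = GM = 6.674×10⁻¹¹ × 1.798×10²⁵ = 1.200×10¹⁵ m³/s².
r₁ = 16070 km = 1.607×10⁷ m.
r₂ = 36120 km = 3.612×10⁷ m.
Transfer ellipse a_t = (r₁ + r₂)/2 = 2.610×10⁷ m.
At r₁: circular v_c1 = √(μ/r₁) = 8641 m/s; transfer-periapsis v_p = √[μ(2/r₁ − 1/a_t)] = 10170 m/s.
Δv₁ = v_p − v_c1 = 1525 m/s.
At r₂: circular v_c2 = √(μ/r₂) = 5764 m/s; transfer-apoapsis v_a = √[μ(2/r₂ − 1/a_t)] = 4523 m/s.
Δv₂ = v_c2 − v_a = 1241 m/s.
Total Δv = Δv₁ + Δv₂ = 2766 m/s = 2.766 km/s.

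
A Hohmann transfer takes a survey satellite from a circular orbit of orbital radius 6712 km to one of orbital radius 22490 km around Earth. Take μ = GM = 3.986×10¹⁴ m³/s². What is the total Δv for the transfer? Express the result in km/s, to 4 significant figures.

Δv_total ≈ 3.213 km/s

r₁ = 6712 km = 6.712×10⁶ m.
r₂ = 22490 km = 2.249×10⁷ m.
Transfer ellipse a_t = (r₁ + r₂)/2 = 1.460×10⁷ m.
At r₁: circular v_c1 = √(μ/r₁) = 7706 m/s; transfer-perigee v_p = √[μ(2/r₁ − 1/a_t)] = 9564 m/s.
Δv₁ = v_p − v_c1 = 1858 m/s.
At r₂: circular v_c2 = √(μ/r₂) = 4210 m/s; transfer-apogee v_a = √[μ(2/r₂ − 1/a_t)] = 2854 m/s.
Δv₂ = v_c2 − v_a = 1356 m/s.
Total Δv = Δv₁ + Δv₂ = 3213 m/s = 3.213 km/s.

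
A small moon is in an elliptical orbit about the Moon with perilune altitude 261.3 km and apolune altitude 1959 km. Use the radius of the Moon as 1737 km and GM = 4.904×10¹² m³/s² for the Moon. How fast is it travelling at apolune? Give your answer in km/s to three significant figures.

v ≈ 0.965 km/s

r_p = 1737 + 261.3 = 1998.3 km = 1.9983×10⁶ m.
r_a = 1737 + 1959 = 3696.0 km = 3.6960×10⁶ m.
Semi-major axis a = (r_p + r_a)/2 = 2847.2 km = 2.847×10⁶ m.
Vis-viva: v² = μ(2/r − 1/a) = 4.904×10¹² × (5.411×10⁻⁷ − 3.512×10⁻⁷) = 9.313×10⁵ m²/s².
v = 965.0 m/s = 0.965 km/s.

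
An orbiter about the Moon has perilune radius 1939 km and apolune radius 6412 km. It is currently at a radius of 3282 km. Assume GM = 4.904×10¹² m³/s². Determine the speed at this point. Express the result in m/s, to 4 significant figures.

v ≈ 1347 m/s

Semi-major axis a = (r_p + r_a)/2 = 4175.5 km = 4.176×10⁶ m.
Vis-viva: v² = μ(2/r − 1/a) = 4.904×10¹² × (6.094×10⁻⁷ − 2.395×10⁻⁷) = 1.814×10⁶ m²/s².
v = 1347 m/s.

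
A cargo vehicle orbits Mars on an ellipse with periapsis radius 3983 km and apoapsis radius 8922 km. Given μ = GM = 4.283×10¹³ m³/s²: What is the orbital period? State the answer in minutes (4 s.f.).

T ≈ 262.3 minutes

Semi-major axis a = (r_p + r_a)/2 = (3983.0 + 8922.0)/2 = 6452.5 km = 6.452×10⁶ m.
By Kepler's third law T = 2π√(a³/μ) = 2π × 2.504×10³ = 1.574×10⁴ s.
= 262.3 minutes.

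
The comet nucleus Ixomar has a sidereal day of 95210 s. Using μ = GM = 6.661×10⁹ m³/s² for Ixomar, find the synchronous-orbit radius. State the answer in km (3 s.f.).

A synchronous orbit has period T, so by Kepler's third law a = (μT²/4π²)^(1/3).
μT²/4π² = 6.661×10⁹ × (9.521×10⁴)² / 39.48 = 1.529×10¹⁸ m³.
a = 1.152×10⁶ m = 1152.2 km.

r_sync ≈ 1150 km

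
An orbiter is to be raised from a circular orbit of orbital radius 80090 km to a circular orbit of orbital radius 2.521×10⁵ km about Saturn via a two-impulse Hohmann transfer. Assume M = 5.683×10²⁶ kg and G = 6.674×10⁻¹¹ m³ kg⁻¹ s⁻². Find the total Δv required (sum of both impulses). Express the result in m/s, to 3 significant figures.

Δv_total ≈ 8800 m/s

μ = GM = 6.674×10⁻¹¹ × 5.683×10²⁶ = 3.793×10¹⁶ m³/s².
r₁ = 80090 km = 8.009×10⁷ m.
r₂ = 2.521×10⁵ km = 2.521×10⁸ m.
Transfer ellipse a_t = (r₁ + r₂)/2 = 1.661×10⁸ m.
At r₁: circular v_c1 = √(μ/r₁) = 21760 m/s; transfer-perikrone v_p = √[μ(2/r₁ − 1/a_t)] = 26810 m/s.
Δv₁ = v_p − v_c1 = 5049 m/s.
At r₂: circular v_c2 = √(μ/r₂) = 12270 m/s; transfer-apokrone v_a = √[μ(2/r₂ − 1/a_t)] = 8517 m/s.
Δv₂ = v_c2 − v_a = 3748 m/s.
Total Δv = Δv₁ + Δv₂ = 8797 m/s.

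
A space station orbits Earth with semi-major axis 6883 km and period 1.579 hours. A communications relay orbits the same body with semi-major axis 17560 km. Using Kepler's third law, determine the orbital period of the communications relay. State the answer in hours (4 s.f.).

T₂ ≈ 6.434 hours

Kepler's third law: T² ∝ a³, so T₂ = T₁ (a₂/a₁)^(3/2).
a₂/a₁ = 2.551, (a₂/a₁)^(3/2) = 4.075.
T₂ = 1.579 × 4.075 = 6.434 hours.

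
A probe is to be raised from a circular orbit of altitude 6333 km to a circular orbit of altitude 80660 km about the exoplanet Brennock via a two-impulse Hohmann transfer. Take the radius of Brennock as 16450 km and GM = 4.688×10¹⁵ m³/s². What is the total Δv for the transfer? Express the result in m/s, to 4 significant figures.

r₁ = 16450 + 6333 = 22783 km = 2.2783×10⁷ m.
r₂ = 16450 + 80660 = 97110 km = 9.7110×10⁷ m.
Transfer ellipse a_t = (r₁ + r₂)/2 = 5.995×10⁷ m.
At r₁: circular v_c1 = √(μ/r₁) = 14340 m/s; transfer-periapsis v_p = √[μ(2/r₁ − 1/a_t)] = 18260 m/s.
Δv₁ = v_p − v_c1 = 3913 m/s.
At r₂: circular v_c2 = √(μ/r₂) = 6948 m/s; transfer-apoapsis v_a = √[μ(2/r₂ − 1/a_t)] = 4283 m/s.
Δv₂ = v_c2 − v_a = 2665 m/s.
Total Δv = Δv₁ + Δv₂ = 6577 m/s.

Δv_total ≈ 6577 m/s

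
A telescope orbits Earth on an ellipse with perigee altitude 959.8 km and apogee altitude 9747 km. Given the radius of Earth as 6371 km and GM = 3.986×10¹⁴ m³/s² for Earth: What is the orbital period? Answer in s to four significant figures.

T ≈ 12630 s

r_p = 6371 + 959.8 = 7330.8 km = 7.3308×10⁶ m.
r_a = 6371 + 9747 = 16118 km = 1.6118×10⁷ m.
Semi-major axis a = (r_p + r_a)/2 = (7330.8 + 16118)/2 = 11724 km = 1.172×10⁷ m.
By Kepler's third law T = 2π√(a³/μ) = 2π × 2.011×10³ = 1.263×10⁴ s.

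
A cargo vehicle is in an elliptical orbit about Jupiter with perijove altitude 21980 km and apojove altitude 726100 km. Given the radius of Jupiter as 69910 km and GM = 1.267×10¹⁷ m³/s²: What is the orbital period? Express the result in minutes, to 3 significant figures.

T ≈ 2750 minutes

r_p = 69910 + 21980 = 91890 km = 9.1890×10⁷ m.
r_a = 69910 + 726100 = 796010 km = 7.9601×10⁸ m.
Semi-major axis a = (r_p + r_a)/2 = (91890 + 7.9601×10⁵)/2 = 4.4395×10⁵ km = 4.440×10⁸ m.
By Kepler's third law T = 2π√(a³/μ) = 2π × 2.628×10⁴ = 1.651×10⁵ s.
= 2752 minutes.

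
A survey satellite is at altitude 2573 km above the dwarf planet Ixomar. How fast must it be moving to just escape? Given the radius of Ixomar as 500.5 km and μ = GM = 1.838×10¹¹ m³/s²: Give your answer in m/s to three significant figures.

r = 500.5 + 2573 = 3073.5 km = 3.0735×10⁶ m.
Escape speed v_esc = √(2μ/r) = √(2 × 1.838×10¹¹ / 3.074×10⁶) = √(1.196×10⁵) = 345.8 m/s.

v_esc ≈ 346 m/s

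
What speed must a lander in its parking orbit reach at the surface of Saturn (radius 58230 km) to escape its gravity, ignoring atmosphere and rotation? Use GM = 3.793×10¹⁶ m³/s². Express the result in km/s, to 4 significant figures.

v_esc ≈ 36.09 km/s

r = R = 5.823×10⁷ m.
Escape speed v_esc = √(2μ/r) = √(2 × 3.793×10¹⁶ / 5.823×10⁷) = √(1.303×10⁹) = 36090 m/s.
= 36.09 km/s.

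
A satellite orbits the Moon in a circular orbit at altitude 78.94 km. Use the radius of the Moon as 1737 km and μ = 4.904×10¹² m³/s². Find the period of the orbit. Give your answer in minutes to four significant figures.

r = 1737 + 78.94 = 1815.9 km = 1.8159×10⁶ m.
Kepler's third law: T = 2π√(r³/μ) = 2π√((1.816×10⁶)³ / 4.904×10¹²).
r³/μ = 1.221×10⁶ s², so T = 2π × 1.105×10³ = 6.943×10³ s.
Converting: 6.943×10³ s ÷ 60.00 = 115.7 minutes.

T ≈ 115.7 minutes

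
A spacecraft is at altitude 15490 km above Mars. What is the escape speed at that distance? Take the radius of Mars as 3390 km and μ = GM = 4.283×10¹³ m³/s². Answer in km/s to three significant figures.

r = 3390 + 15490 = 18880 km = 1.8880×10⁷ m.
Escape speed v_esc = √(2μ/r) = √(2 × 4.283×10¹³ / 1.888×10⁷) = √(4.537×10⁶) = 2130 m/s.
= 2.130 km/s.

v_esc ≈ 2.13 km/s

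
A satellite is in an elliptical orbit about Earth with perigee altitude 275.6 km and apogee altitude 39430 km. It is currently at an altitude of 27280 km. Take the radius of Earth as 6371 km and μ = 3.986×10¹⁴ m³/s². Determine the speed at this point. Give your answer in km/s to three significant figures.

r_p = 6371 + 275.6 = 6646.6 km = 6.6466×10⁶ m.
r_a = 6371 + 39430 = 45801 km = 4.5801×10⁷ m.
r = 6371 + 27280 = 33651 km = 3.365×10⁷ m.
Semi-major axis a = (r_p + r_a)/2 = 26224 km = 2.622×10⁷ m.
Vis-viva: v² = μ(2/r − 1/a) = 3.986×10¹⁴ × (5.943×10⁻⁸ − 3.813×10⁻⁸) = 8.490×10⁶ m²/s².
v = 2914 m/s = 2.914 km/s.

v ≈ 2.91 km/s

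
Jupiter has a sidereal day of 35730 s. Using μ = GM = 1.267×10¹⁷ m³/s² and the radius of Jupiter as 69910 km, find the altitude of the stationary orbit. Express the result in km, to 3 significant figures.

A synchronous orbit has period T, so by Kepler's third law a = (μT²/4π²)^(1/3).
μT²/4π² = 1.267×10¹⁷ × (3.573×10⁴)² / 39.48 = 4.097×10²⁴ m³.
a = 1.600×10⁸ m = 1.6002×10⁵ km.
Altitude h = a − R = 1.6002×10⁵ − 69910 = 90105 km.

h_sync ≈ 90100 km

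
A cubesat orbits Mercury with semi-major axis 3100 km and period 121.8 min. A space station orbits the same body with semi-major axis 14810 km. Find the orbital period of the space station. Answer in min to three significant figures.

T₂ ≈ 1270 min

Kepler's third law: T² ∝ a³, so T₂ = T₁ (a₂/a₁)^(3/2).
a₂/a₁ = 4.777, (a₂/a₁)^(3/2) = 10.44.
T₂ = 121.8 × 10.44 = 1272 min.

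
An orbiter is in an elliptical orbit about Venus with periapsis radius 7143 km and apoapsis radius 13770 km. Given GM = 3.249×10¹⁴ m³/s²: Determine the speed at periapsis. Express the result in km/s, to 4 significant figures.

Semi-major axis a = (r_p + r_a)/2 = 10456 km = 1.046×10⁷ m.
Vis-viva: v² = μ(2/r − 1/a) = 3.249×10¹⁴ × (2.800×10⁻⁷ − 9.563×10⁻⁸) = 5.990×10⁷ m²/s².
v = 7739 m/s = 7.739 km/s.

v ≈ 7.739 km/s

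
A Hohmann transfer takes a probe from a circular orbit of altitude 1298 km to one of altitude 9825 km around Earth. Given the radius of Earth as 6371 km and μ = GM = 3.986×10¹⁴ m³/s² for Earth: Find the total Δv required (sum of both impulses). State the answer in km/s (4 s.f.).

Δv_total ≈ 2.174 km/s

r₁ = 6371 + 1298 = 7669.0 km = 7.6690×10⁶ m.
r₂ = 6371 + 9825 = 16196 km = 1.6196×10⁷ m.
Transfer ellipse a_t = (r₁ + r₂)/2 = 1.193×10⁷ m.
At r₁: circular v_c1 = √(μ/r₁) = 7209 m/s; transfer-perigee v_p = √[μ(2/r₁ − 1/a_t)] = 8399 m/s.
Δv₁ = v_p − v_c1 = 1190 m/s.
At r₂: circular v_c2 = √(μ/r₂) = 4961 m/s; transfer-apogee v_a = √[μ(2/r₂ − 1/a_t)] = 3977 m/s.
Δv₂ = v_c2 − v_a = 983.8 m/s.
Total Δv = Δv₁ + Δv₂ = 2174 m/s = 2.174 km/s.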